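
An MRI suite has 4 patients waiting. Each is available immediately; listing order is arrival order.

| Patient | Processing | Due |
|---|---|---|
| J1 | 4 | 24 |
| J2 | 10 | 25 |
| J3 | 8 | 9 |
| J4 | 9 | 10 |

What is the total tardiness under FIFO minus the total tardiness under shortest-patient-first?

14

FIFO (arrival order): J1 J2 J3 J4.
J1: 0→4, due 24, tardiness 0
J2: 4→14, due 25, tardiness 0
J3: 14→22, due 9, tardiness 13
J4: 22→31, due 10, tardiness 21
Sum = 0+0+13+21 = 34.
SPT (increasing processing time): J1 J3 J4 J2.
J1: 0→4, due 24, tardiness 0
J3: 4→12, due 9, tardiness 3
J4: 12→21, due 10, tardiness 11
J2: 21→31, due 25, tardiness 6
Sum = 0+3+11+6 = 20.
Difference = 34 − 20 = 14.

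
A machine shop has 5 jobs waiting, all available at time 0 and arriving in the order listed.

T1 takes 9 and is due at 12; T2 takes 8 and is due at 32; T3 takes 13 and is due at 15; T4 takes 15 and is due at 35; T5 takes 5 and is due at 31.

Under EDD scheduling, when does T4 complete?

50

EDD (increasing due date): T1 T3 T5 T2 T4.
T1: 0→9
T3: 9→22
T5: 22→27
T2: 27→35
T4: 35→50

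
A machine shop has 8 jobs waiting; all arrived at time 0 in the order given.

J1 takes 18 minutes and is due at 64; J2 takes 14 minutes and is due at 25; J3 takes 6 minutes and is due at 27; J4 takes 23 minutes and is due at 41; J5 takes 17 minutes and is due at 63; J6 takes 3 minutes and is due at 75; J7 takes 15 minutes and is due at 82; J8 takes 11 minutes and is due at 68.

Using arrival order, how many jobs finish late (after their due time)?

7

FIFO (arrival order): J1 J2 J3 J4 J5 J6 J7 J8.
J1: 0→18, due 64, tardiness 0
J2: 18→32, due 25, tardiness 7
J3: 32→38, due 27, tardiness 11
J4: 38→61, due 41, tardiness 20
J5: 61→78, due 63, tardiness 15
J6: 78→81, due 75, tardiness 6
J7: 81→96, due 82, tardiness 14
J8: 96→107, due 68, tardiness 39
Late jobs: 7.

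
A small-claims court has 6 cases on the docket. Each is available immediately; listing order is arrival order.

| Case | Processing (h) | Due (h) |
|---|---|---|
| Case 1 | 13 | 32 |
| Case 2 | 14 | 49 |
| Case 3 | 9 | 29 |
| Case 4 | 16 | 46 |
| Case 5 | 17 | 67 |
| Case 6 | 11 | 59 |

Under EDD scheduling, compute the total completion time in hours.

264

EDD (increasing due date): Case 3 Case 1 Case 4 Case 2 Case 6 Case 5.
Case 3: 0→9
Case 1: 9→22
Case 4: 22→38
Case 2: 38→52
Case 6: 52→63
Case 5: 63→80
Sum = 9+22+38+52+63+80 = 264.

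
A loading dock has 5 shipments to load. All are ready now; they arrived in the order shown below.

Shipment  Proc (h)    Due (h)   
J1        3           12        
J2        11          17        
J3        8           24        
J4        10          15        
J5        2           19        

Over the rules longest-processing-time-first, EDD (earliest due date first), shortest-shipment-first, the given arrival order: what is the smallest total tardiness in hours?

24

LPT (decreasing processing time): J2 J4 J3 J1 J5.
J2: 0→11, due 17, tardiness 0
J4: 11→21, due 15, tardiness 6
J3: 21→29, due 24, tardiness 5
J1: 29→32, due 12, tardiness 20
J5: 32→34, due 19, tardiness 15
Sum = 0+6+5+20+15 = 46.
EDD (increasing due date): J1 J4 J2 J5 J3.
J1: 0→3, due 12, tardiness 0
J4: 3→13, due 15, tardiness 0
J2: 13→24, due 17, tardiness 7
J5: 24→26, due 19, tardiness 7
J3: 26→34, due 24, tardiness 10
Sum = 0+0+7+7+10 = 24.
SPT (increasing processing time): J5 J1 J3 J4 J2.
J5: 0→2, due 19, tardiness 0
J1: 2→5, due 12, tardiness 0
J3: 5→13, due 24, tardiness 0
J4: 13→23, due 15, tardiness 8
J2: 23→34, due 17, tardiness 17
Sum = 0+0+0+8+17 = 25.
FIFO (arrival order): J1 J2 J3 J4 J5.
J1: 0→3, due 12, tardiness 0
J2: 3→14, due 17, tardiness 0
J3: 14→22, due 24, tardiness 0
J4: 22→32, due 15, tardiness 17
J5: 32→34, due 19, tardiness 15
Sum = 0+0+0+17+15 = 32.
LPT 46, EDD 24, SPT 25, FIFO 32 → minimum 24.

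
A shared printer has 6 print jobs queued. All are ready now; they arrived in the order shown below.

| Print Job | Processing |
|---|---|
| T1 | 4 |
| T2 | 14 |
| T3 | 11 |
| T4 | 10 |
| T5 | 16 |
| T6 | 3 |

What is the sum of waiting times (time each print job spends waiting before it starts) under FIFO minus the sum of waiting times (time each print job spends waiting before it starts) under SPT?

48

FIFO (arrival order): T1 T2 T3 T4 T5 T6.
T1: waits 0, runs 0→4
T2: waits 4, runs 4→18
T3: waits 18, runs 18→29
T4: waits 29, runs 29→39
T5: waits 39, runs 39→55
T6: waits 55, runs 55→58
Sum = 0+4+18+29+39+55 = 145.
SPT (increasing processing time): T6 T1 T4 T3 T2 T5.
T6: waits 0, runs 0→3
T1: waits 3, runs 3→7
T4: waits 7, runs 7→17
T3: waits 17, runs 17→28
T2: waits 28, runs 28→42
T5: waits 42, runs 42→58
Sum = 0+3+7+17+28+42 = 97.
Difference = 145 − 97 = 48.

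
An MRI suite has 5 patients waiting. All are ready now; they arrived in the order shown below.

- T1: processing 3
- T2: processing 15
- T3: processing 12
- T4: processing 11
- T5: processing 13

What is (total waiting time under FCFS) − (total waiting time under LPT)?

-42

FIFO (arrival order): T1 T2 T3 T4 T5.
T1: waits 0, runs 0→3
T2: waits 3, runs 3→18
T3: waits 18, runs 18→30
T4: waits 30, runs 30→41
T5: waits 41, runs 41→54
Sum = 0+3+18+30+41 = 92.
LPT (decreasing processing time): T2 T5 T3 T4 T1.
T2: waits 0, runs 0→15
T5: waits 15, runs 15→28
T3: waits 28, runs 28→40
T4: waits 40, runs 40→51
T1: waits 51, runs 51→54
Sum = 0+15+28+40+51 = 134.
Difference = 92 − 134 = -42.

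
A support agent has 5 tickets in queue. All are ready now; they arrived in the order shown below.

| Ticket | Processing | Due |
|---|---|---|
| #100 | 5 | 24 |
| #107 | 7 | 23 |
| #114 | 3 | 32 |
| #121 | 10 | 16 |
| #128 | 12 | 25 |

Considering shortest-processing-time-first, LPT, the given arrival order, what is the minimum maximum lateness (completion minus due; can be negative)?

10

SPT (increasing processing time): #114 #100 #107 #121 #128.
#114: 0→3, due 32, lateness -29
#100: 3→8, due 24, lateness -16
#107: 8→15, due 23, lateness -8
#121: 15→25, due 16, lateness 9
#128: 25→37, due 25, lateness 12
Maximum = 12.
LPT (decreasing processing time): #128 #121 #107 #100 #114.
#128: 0→12, due 25, lateness -13
#121: 12→22, due 16, lateness 6
#107: 22→29, due 23, lateness 6
#100: 29→34, due 24, lateness 10
#114: 34→37, due 32, lateness 5
Maximum = 10.
FIFO (arrival order): #100 #107 #114 #121 #128.
#100: 0→5, due 24, lateness -19
#107: 5→12, due 23, lateness -11
#114: 12→15, due 32, lateness -17
#121: 15→25, due 16, lateness 9
#128: 25→37, due 25, lateness 12
Maximum = 12.
SPT 12, LPT 10, FIFO 12 → minimum 10.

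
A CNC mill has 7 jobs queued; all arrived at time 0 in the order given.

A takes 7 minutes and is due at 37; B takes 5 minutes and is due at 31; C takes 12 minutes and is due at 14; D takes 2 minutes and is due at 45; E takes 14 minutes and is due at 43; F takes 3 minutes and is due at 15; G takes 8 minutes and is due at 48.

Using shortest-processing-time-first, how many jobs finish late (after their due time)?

SPT (increasing processing time): D F B A G C E.
D: 0→2, due 45, tardiness 0
F: 2→5, due 15, tardiness 0
B: 5→10, due 31, tardiness 0
A: 10→17, due 37, tardiness 0
G: 17→25, due 48, tardiness 0
C: 25→37, due 14, tardiness 23
E: 37→51, due 43, tardiness 8
Late jobs: 2.

2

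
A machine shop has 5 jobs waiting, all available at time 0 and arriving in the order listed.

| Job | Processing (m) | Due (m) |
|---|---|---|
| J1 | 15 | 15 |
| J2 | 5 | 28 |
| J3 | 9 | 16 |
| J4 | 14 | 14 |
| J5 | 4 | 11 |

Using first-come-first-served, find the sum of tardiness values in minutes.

78

FIFO (arrival order): J1 J2 J3 J4 J5.
J1: 0→15, due 15, tardiness 0
J2: 15→20, due 28, tardiness 0
J3: 20→29, due 16, tardiness 13
J4: 29→43, due 14, tardiness 29
J5: 43→47, due 11, tardiness 36
Sum = 0+0+13+29+36 = 78.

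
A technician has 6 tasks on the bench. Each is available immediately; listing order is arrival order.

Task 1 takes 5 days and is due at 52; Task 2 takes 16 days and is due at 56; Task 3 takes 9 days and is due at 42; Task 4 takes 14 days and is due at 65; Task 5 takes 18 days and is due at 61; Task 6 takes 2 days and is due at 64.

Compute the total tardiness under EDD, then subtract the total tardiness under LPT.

EDD (increasing due date): Task 3 Task 1 Task 2 Task 5 Task 6 Task 4.
Task 3: 0→9, due 42, tardiness 0
Task 1: 9→14, due 52, tardiness 0
Task 2: 14→30, due 56, tardiness 0
Task 5: 30→48, due 61, tardiness 0
Task 6: 48→50, due 64, tardiness 0
Task 4: 50→64, due 65, tardiness 0
Sum = 0+0+0+0+0+0 = 0.
LPT (decreasing processing time): Task 5 Task 2 Task 4 Task 3 Task 1 Task 6.
Task 5: 0→18, due 61, tardiness 0
Task 2: 18→34, due 56, tardiness 0
Task 4: 34→48, due 65, tardiness 0
Task 3: 48→57, due 42, tardiness 15
Task 1: 57→62, due 52, tardiness 10
Task 6: 62→64, due 64, tardiness 0
Sum = 0+0+0+15+10+0 = 25.
Difference = 0 − 25 = -25.

-25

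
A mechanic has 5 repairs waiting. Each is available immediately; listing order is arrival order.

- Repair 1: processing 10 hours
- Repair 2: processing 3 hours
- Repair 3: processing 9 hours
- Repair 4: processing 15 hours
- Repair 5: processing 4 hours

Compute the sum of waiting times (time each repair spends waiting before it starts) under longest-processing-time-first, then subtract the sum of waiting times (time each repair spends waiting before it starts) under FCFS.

30

LPT (decreasing processing time): Repair 4 Repair 1 Repair 3 Repair 5 Repair 2.
Repair 4: waits 0, runs 0→15
Repair 1: waits 15, runs 15→25
Repair 3: waits 25, runs 25→34
Repair 5: waits 34, runs 34→38
Repair 2: waits 38, runs 38→41
Sum = 0+15+25+34+38 = 112.
FIFO (arrival order): Repair 1 Repair 2 Repair 3 Repair 4 Repair 5.
Repair 1: waits 0, runs 0→10
Repair 2: waits 10, runs 10→13
Repair 3: waits 13, runs 13→22
Repair 4: waits 22, runs 22→37
Repair 5: waits 37, runs 37→41
Sum = 0+10+13+22+37 = 82.
Difference = 112 − 82 = 30.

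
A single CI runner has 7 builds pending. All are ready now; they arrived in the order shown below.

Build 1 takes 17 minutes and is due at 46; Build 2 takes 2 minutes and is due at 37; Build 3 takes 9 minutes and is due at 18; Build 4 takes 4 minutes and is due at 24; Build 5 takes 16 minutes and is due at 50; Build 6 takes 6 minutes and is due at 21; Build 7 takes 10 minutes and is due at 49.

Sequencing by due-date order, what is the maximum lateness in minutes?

14

EDD (increasing due date): Build 3 Build 6 Build 4 Build 2 Build 1 Build 7 Build 5.
Build 3: 0→9, due 18, lateness -9
Build 6: 9→15, due 21, lateness -6
Build 4: 15→19, due 24, lateness -5
Build 2: 19→21, due 37, lateness -16
Build 1: 21→38, due 46, lateness -8
Build 7: 38→48, due 49, lateness -1
Build 5: 48→64, due 50, lateness 14
Maximum = 14.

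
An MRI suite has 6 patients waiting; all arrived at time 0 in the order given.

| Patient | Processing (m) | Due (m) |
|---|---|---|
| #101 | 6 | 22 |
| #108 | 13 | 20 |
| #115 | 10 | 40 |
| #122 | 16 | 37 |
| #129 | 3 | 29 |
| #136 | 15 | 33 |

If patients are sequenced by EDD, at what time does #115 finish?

EDD (increasing due date): #108 #101 #129 #136 #122 #115.
#108: 0→13
#101: 13→19
#129: 19→22
#136: 22→37
#122: 37→53
#115: 53→63

63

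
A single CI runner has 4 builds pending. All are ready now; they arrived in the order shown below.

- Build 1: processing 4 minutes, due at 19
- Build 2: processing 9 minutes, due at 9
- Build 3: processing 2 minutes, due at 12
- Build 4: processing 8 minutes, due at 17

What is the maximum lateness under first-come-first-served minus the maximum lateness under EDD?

2

FIFO (arrival order): Build 1 Build 2 Build 3 Build 4.
Build 1: 0→4, due 19, lateness -15
Build 2: 4→13, due 9, lateness 4
Build 3: 13→15, due 12, lateness 3
Build 4: 15→23, due 17, lateness 6
Maximum = 6.
EDD (increasing due date): Build 2 Build 3 Build 4 Build 1.
Build 2: 0→9, due 9, lateness 0
Build 3: 9→11, due 12, lateness -1
Build 4: 11→19, due 17, lateness 2
Build 1: 19→23, due 19, lateness 4
Maximum = 4.
Difference = 6 − 4 = 2.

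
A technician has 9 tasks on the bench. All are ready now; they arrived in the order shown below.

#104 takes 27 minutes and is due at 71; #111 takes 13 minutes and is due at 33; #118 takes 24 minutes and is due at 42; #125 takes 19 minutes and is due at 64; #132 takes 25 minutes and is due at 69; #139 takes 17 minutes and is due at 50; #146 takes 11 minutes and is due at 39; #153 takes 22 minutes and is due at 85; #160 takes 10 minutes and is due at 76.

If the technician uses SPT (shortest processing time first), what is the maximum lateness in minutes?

97

SPT (increasing processing time): #160 #146 #111 #139 #125 #153 #118 #132 #104.
#160: 0→10, due 76, lateness -66
#146: 10→21, due 39, lateness -18
#111: 21→34, due 33, lateness 1
#139: 34→51, due 50, lateness 1
#125: 51→70, due 64, lateness 6
#153: 70→92, due 85, lateness 7
#118: 92→116, due 42, lateness 74
#132: 116→141, due 69, lateness 72
#104: 141→168, due 71, lateness 97
Maximum = 97.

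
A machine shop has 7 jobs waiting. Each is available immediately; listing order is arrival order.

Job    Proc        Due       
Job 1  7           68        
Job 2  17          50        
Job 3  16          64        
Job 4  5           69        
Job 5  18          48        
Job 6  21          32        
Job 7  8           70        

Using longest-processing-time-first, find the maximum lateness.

23

LPT (decreasing processing time): Job 6 Job 5 Job 2 Job 3 Job 7 Job 1 Job 4.
Job 6: 0→21, due 32, lateness -11
Job 5: 21→39, due 48, lateness -9
Job 2: 39→56, due 50, lateness 6
Job 3: 56→72, due 64, lateness 8
Job 7: 72→80, due 70, lateness 10
Job 1: 80→87, due 68, lateness 19
Job 4: 87→92, due 69, lateness 23
Maximum = 23.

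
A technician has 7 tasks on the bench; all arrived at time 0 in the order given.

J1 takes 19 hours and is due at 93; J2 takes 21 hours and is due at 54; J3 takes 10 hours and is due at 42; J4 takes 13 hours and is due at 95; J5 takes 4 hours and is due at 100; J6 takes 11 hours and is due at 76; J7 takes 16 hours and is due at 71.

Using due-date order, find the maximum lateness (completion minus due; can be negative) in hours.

-5

EDD (increasing due date): J3 J2 J7 J6 J1 J4 J5.
J3: 0→10, due 42, lateness -32
J2: 10→31, due 54, lateness -23
J7: 31→47, due 71, lateness -24
J6: 47→58, due 76, lateness -18
J1: 58→77, due 93, lateness -16
J4: 77→90, due 95, lateness -5
J5: 90→94, due 100, lateness -6
Maximum = -5.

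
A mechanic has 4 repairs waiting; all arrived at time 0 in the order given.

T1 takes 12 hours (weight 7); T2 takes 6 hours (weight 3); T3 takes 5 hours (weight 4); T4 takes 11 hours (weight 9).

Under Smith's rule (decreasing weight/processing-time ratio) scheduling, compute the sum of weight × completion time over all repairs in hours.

WSPT (decreasing weight/processing-time ratio): T4 T3 T1 T2.
T4: finishes 11, weight 9, w·C = 99
T3: finishes 16, weight 4, w·C = 64
T1: finishes 28, weight 7, w·C = 196
T2: finishes 34, weight 3, w·C = 102
Sum = 99+64+196+102 = 461.

461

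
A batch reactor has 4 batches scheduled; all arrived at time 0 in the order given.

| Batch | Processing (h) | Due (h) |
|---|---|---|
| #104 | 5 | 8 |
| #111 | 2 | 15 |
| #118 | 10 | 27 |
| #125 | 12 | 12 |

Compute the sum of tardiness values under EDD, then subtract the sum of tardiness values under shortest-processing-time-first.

-6

EDD (increasing due date): #104 #125 #111 #118.
#104: 0→5, due 8, tardiness 0
#125: 5→17, due 12, tardiness 5
#111: 17→19, due 15, tardiness 4
#118: 19→29, due 27, tardiness 2
Sum = 0+5+4+2 = 11.
SPT (increasing processing time): #111 #104 #118 #125.
#111: 0→2, due 15, tardiness 0
#104: 2→7, due 8, tardiness 0
#118: 7→17, due 27, tardiness 0
#125: 17→29, due 12, tardiness 17
Sum = 0+0+0+17 = 17.
Difference = 11 − 17 = -6.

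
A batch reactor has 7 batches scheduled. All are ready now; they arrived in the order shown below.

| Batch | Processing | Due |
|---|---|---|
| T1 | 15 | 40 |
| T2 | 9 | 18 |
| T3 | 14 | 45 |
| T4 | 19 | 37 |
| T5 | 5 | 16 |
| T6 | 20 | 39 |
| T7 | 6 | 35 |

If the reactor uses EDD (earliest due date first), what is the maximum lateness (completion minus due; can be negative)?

43

EDD (increasing due date): T5 T2 T7 T4 T6 T1 T3.
T5: 0→5, due 16, lateness -11
T2: 5→14, due 18, lateness -4
T7: 14→20, due 35, lateness -15
T4: 20→39, due 37, lateness 2
T6: 39→59, due 39, lateness 20
T1: 59→74, due 40, lateness 34
T3: 74→88, due 45, lateness 43
Maximum = 43.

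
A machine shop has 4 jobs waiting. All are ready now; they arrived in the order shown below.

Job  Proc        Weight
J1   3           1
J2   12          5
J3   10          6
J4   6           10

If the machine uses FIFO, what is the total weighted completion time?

FIFO (arrival order): J1 J2 J3 J4.
J1: finishes 3, weight 1, w·C = 3
J2: finishes 15, weight 5, w·C = 75
J3: finishes 25, weight 6, w·C = 150
J4: finishes 31, weight 10, w·C = 310
Sum = 3+75+150+310 = 538.

538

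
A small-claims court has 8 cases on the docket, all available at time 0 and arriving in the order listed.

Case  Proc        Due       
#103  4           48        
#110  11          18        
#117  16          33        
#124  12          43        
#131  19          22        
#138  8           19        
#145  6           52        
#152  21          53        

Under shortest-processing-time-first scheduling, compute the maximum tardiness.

54

SPT (increasing processing time): #103 #145 #138 #110 #124 #117 #131 #152.
#103: 0→4, due 48, tardiness 0
#145: 4→10, due 52, tardiness 0
#138: 10→18, due 19, tardiness 0
#110: 18→29, due 18, tardiness 11
#124: 29→41, due 43, tardiness 0
#117: 41→57, due 33, tardiness 24
#131: 57→76, due 22, tardiness 54
#152: 76→97, due 53, tardiness 44
Maximum = 54.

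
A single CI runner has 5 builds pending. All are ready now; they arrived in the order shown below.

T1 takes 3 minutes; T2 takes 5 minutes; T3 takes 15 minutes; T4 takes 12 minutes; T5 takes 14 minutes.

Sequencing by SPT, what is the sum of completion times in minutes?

114

SPT (increasing processing time): T1 T2 T4 T5 T3.
T1: 0→3
T2: 3→8
T4: 8→20
T5: 20→34
T3: 34→49
Sum = 3+8+20+34+49 = 114.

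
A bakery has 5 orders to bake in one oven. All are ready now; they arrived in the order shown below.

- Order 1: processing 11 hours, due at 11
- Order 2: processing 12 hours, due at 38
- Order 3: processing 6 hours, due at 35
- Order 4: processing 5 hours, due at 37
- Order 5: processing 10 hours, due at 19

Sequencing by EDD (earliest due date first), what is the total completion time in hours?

135

EDD (increasing due date): Order 1 Order 5 Order 3 Order 4 Order 2.
Order 1: 0→11
Order 5: 11→21
Order 3: 21→27
Order 4: 27→32
Order 2: 32→44
Sum = 11+21+27+32+44 = 135.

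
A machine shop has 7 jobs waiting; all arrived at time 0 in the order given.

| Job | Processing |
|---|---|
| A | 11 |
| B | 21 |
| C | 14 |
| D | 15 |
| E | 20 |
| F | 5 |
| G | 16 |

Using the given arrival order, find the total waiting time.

317

FIFO (arrival order): A B C D E F G.
A: waits 0, runs 0→11
B: waits 11, runs 11→32
C: waits 32, runs 32→46
D: waits 46, runs 46→61
E: waits 61, runs 61→81
F: waits 81, runs 81→86
G: waits 86, runs 86→102
Sum = 0+11+32+46+61+81+86 = 317.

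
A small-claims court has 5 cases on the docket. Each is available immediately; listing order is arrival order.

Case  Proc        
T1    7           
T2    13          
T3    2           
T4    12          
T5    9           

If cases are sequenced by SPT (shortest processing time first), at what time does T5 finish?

SPT (increasing processing time): T3 T1 T5 T4 T2.
T3: 0→2
T1: 2→9
T5: 9→18

18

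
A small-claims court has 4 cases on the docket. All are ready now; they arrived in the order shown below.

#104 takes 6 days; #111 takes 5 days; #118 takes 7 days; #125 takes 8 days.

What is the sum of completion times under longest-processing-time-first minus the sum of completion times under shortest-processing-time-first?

LPT (decreasing processing time): #125 #118 #104 #111.
#125: 0→8
#118: 8→15
#104: 15→21
#111: 21→26
Sum = 8+15+21+26 = 70.
SPT (increasing processing time): #111 #104 #118 #125.
#111: 0→5
#104: 5→11
#118: 11→18
#125: 18→26
Sum = 5+11+18+26 = 60.
Difference = 70 − 60 = 10.

10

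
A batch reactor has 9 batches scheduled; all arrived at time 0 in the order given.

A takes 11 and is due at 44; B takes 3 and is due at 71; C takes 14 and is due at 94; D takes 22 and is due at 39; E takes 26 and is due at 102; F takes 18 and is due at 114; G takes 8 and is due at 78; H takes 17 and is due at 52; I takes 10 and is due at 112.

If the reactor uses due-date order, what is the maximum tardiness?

EDD (increasing due date): D A H B G C E I F.
D: 0→22, due 39, tardiness 0
A: 22→33, due 44, tardiness 0
H: 33→50, due 52, tardiness 0
B: 50→53, due 71, tardiness 0
G: 53→61, due 78, tardiness 0
C: 61→75, due 94, tardiness 0
E: 75→101, due 102, tardiness 0
I: 101→111, due 112, tardiness 0
F: 111→129, due 114, tardiness 15
Maximum = 15.

15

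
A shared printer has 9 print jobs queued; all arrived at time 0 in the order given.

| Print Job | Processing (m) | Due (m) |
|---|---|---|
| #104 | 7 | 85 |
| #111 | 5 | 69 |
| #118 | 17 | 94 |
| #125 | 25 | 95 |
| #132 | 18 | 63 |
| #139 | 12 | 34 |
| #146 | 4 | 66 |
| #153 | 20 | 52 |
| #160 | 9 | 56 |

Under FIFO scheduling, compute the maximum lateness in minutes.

FIFO (arrival order): #104 #111 #118 #125 #132 #139 #146 #153 #160.
#104: 0→7, due 85, lateness -78
#111: 7→12, due 69, lateness -57
#118: 12→29, due 94, lateness -65
#125: 29→54, due 95, lateness -41
#132: 54→72, due 63, lateness 9
#139: 72→84, due 34, lateness 50
#146: 84→88, due 66, lateness 22
#153: 88→108, due 52, lateness 56
#160: 108→117, due 56, lateness 61
Maximum = 61.

61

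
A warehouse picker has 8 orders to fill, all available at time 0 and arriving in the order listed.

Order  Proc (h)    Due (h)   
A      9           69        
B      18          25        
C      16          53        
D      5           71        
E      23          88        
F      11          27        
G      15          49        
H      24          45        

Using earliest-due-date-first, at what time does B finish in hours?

18

EDD (increasing due date): B F H G C A D E.
B: 0→18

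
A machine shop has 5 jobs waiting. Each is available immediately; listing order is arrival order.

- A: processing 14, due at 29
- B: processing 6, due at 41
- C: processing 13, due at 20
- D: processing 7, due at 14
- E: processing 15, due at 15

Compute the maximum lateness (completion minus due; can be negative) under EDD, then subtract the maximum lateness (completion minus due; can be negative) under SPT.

EDD (increasing due date): D E C A B.
D: 0→7, due 14, lateness -7
E: 7→22, due 15, lateness 7
C: 22→35, due 20, lateness 15
A: 35→49, due 29, lateness 20
B: 49→55, due 41, lateness 14
Maximum = 20.
SPT (increasing processing time): B D C A E.
B: 0→6, due 41, lateness -35
D: 6→13, due 14, lateness -1
C: 13→26, due 20, lateness 6
A: 26→40, due 29, lateness 11
E: 40→55, due 15, lateness 40
Maximum = 40.
Difference = 20 − 40 = -20.

-20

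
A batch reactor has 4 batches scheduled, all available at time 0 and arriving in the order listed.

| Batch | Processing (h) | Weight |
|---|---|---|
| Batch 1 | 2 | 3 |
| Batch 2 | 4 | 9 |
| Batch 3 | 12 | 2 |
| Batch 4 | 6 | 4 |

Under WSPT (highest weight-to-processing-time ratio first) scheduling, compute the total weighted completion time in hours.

WSPT (decreasing weight/processing-time ratio): Batch 2 Batch 1 Batch 4 Batch 3.
Batch 2: finishes 4, weight 9, w·C = 36
Batch 1: finishes 6, weight 3, w·C = 18
Batch 4: finishes 12, weight 4, w·C = 48
Batch 3: finishes 24, weight 2, w·C = 48
Sum = 36+18+48+48 = 150.

150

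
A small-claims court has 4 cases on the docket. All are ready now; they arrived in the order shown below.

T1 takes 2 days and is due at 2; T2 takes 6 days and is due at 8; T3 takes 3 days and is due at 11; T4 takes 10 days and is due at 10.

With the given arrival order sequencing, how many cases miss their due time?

1

FIFO (arrival order): T1 T2 T3 T4.
T1: 0→2, due 2, tardiness 0
T2: 2→8, due 8, tardiness 0
T3: 8→11, due 11, tardiness 0
T4: 11→21, due 10, tardiness 11
Late cases: 1.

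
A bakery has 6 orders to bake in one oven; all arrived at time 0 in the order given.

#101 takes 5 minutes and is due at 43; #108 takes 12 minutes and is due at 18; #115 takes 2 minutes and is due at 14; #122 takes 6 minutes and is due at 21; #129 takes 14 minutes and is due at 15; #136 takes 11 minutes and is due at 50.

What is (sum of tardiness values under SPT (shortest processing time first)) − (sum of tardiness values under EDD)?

29

SPT (increasing processing time): #115 #101 #122 #136 #108 #129.
#115: 0→2, due 14, tardiness 0
#101: 2→7, due 43, tardiness 0
#122: 7→13, due 21, tardiness 0
#136: 13→24, due 50, tardiness 0
#108: 24→36, due 18, tardiness 18
#129: 36→50, due 15, tardiness 35
Sum = 0+0+0+0+18+35 = 53.
EDD (increasing due date): #115 #129 #108 #122 #101 #136.
#115: 0→2, due 14, tardiness 0
#129: 2→16, due 15, tardiness 1
#108: 16→28, due 18, tardiness 10
#122: 28→34, due 21, tardiness 13
#101: 34→39, due 43, tardiness 0
#136: 39→50, due 50, tardiness 0
Sum = 0+1+10+13+0+0 = 24.
Difference = 53 − 24 = 29.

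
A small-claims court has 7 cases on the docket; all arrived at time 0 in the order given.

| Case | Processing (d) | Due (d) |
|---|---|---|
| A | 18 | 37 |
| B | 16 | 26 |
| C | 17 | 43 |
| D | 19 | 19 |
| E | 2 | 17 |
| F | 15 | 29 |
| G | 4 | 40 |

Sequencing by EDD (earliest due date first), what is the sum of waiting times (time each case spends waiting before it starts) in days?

EDD (increasing due date): E D B F A G C.
E: waits 0, runs 0→2
D: waits 2, runs 2→21
B: waits 21, runs 21→37
F: waits 37, runs 37→52
A: waits 52, runs 52→70
G: waits 70, runs 70→74
C: waits 74, runs 74→91
Sum = 0+2+21+37+52+70+74 = 256.

256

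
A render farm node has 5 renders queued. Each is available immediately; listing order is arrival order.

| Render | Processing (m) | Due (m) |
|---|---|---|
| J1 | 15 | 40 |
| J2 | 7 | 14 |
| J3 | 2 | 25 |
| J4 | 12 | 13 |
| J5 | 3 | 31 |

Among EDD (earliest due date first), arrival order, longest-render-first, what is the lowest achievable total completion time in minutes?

EDD (increasing due date): J4 J2 J3 J5 J1.
J4: 0→12
J2: 12→19
J3: 19→21
J5: 21→24
J1: 24→39
Sum = 12+19+21+24+39 = 115.
FIFO (arrival order): J1 J2 J3 J4 J5.
J1: 0→15
J2: 15→22
J3: 22→24
J4: 24→36
J5: 36→39
Sum = 15+22+24+36+39 = 136.
LPT (decreasing processing time): J1 J4 J2 J5 J3.
J1: 0→15
J4: 15→27
J2: 27→34
J5: 34→37
J3: 37→39
Sum = 15+27+34+37+39 = 152.
EDD 115, FIFO 136, LPT 152 → minimum 115.

115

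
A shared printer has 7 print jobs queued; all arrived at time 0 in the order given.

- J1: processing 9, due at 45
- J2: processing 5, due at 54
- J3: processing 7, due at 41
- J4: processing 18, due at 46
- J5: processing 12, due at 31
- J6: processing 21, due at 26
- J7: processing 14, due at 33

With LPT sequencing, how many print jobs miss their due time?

5

LPT (decreasing processing time): J6 J4 J7 J5 J1 J3 J2.
J6: 0→21, due 26, tardiness 0
J4: 21→39, due 46, tardiness 0
J7: 39→53, due 33, tardiness 20
J5: 53→65, due 31, tardiness 34
J1: 65→74, due 45, tardiness 29
J3: 74→81, due 41, tardiness 40
J2: 81→86, due 54, tardiness 32
Late print jobs: 5.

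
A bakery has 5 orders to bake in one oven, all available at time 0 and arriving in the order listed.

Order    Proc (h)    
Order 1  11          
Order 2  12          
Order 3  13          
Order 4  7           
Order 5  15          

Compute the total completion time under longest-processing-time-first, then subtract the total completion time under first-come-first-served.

21

LPT (decreasing processing time): Order 5 Order 3 Order 2 Order 1 Order 4.
Order 5: 0→15
Order 3: 15→28
Order 2: 28→40
Order 1: 40→51
Order 4: 51→58
Sum = 15+28+40+51+58 = 192.
FIFO (arrival order): Order 1 Order 2 Order 3 Order 4 Order 5.
Order 1: 0→11
Order 2: 11→23
Order 3: 23→36
Order 4: 36→43
Order 5: 43→58
Sum = 11+23+36+43+58 = 171.
Difference = 192 − 171 = 21.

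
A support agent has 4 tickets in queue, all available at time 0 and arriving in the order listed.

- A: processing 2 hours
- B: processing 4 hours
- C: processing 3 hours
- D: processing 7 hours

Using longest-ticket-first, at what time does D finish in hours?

7

LPT (decreasing processing time): D B C A.
D: 0→7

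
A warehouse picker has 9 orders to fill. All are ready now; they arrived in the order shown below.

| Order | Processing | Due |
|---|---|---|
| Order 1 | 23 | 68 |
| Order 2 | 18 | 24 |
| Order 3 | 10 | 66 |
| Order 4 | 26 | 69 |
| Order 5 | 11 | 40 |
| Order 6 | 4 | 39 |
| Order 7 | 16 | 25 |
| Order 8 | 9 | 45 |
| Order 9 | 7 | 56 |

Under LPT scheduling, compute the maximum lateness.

85

LPT (decreasing processing time): Order 4 Order 1 Order 2 Order 7 Order 5 Order 3 Order 8 Order 9 Order 6.
Order 4: 0→26, due 69, lateness -43
Order 1: 26→49, due 68, lateness -19
Order 2: 49→67, due 24, lateness 43
Order 7: 67→83, due 25, lateness 58
Order 5: 83→94, due 40, lateness 54
Order 3: 94→104, due 66, lateness 38
Order 8: 104→113, due 45, lateness 68
Order 9: 113→120, due 56, lateness 64
Order 6: 120→124, due 39, lateness 85
Maximum = 85.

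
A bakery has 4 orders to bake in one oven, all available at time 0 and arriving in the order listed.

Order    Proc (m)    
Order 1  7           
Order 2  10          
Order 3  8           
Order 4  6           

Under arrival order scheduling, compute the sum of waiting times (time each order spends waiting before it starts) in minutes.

49

FIFO (arrival order): Order 1 Order 2 Order 3 Order 4.
Order 1: waits 0, runs 0→7
Order 2: waits 7, runs 7→17
Order 3: waits 17, runs 17→25
Order 4: waits 25, runs 25→31
Sum = 0+7+17+25 = 49.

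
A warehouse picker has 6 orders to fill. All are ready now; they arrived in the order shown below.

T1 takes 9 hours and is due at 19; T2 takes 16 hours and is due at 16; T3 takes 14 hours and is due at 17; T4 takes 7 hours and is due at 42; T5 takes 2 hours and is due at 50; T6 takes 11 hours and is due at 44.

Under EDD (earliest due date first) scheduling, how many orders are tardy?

5

EDD (increasing due date): T2 T3 T1 T4 T6 T5.
T2: 0→16, due 16, tardiness 0
T3: 16→30, due 17, tardiness 13
T1: 30→39, due 19, tardiness 20
T4: 39→46, due 42, tardiness 4
T6: 46→57, due 44, tardiness 13
T5: 57→59, due 50, tardiness 9
Late orders: 5.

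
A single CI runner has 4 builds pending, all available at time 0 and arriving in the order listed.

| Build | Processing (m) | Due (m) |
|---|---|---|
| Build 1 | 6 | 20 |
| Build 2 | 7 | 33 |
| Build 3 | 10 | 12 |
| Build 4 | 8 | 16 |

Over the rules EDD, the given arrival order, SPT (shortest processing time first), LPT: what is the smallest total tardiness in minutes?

EDD (increasing due date): Build 3 Build 4 Build 1 Build 2.
Build 3: 0→10, due 12, tardiness 0
Build 4: 10→18, due 16, tardiness 2
Build 1: 18→24, due 20, tardiness 4
Build 2: 24→31, due 33, tardiness 0
Sum = 0+2+4+0 = 6.
FIFO (arrival order): Build 1 Build 2 Build 3 Build 4.
Build 1: 0→6, due 20, tardiness 0
Build 2: 6→13, due 33, tardiness 0
Build 3: 13→23, due 12, tardiness 11
Build 4: 23→31, due 16, tardiness 15
Sum = 0+0+11+15 = 26.
SPT (increasing processing time): Build 1 Build 2 Build 4 Build 3.
Build 1: 0→6, due 20, tardiness 0
Build 2: 6→13, due 33, tardiness 0
Build 4: 13→21, due 16, tardiness 5
Build 3: 21→31, due 12, tardiness 19
Sum = 0+0+5+19 = 24.
LPT (decreasing processing time): Build 3 Build 4 Build 2 Build 1.
Build 3: 0→10, due 12, tardiness 0
Build 4: 10→18, due 16, tardiness 2
Build 2: 18→25, due 33, tardiness 0
Build 1: 25→31, due 20, tardiness 11
Sum = 0+2+0+11 = 13.
EDD 6, FIFO 26, SPT 24, LPT 13 → minimum 6.

6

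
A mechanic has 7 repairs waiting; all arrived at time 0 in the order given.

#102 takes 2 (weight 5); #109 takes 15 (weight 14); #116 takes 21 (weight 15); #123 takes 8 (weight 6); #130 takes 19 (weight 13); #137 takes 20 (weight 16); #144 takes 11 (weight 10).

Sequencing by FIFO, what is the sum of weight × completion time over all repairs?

FIFO (arrival order): #102 #109 #116 #123 #130 #137 #144.
#102: finishes 2, weight 5, w·C = 10
#109: finishes 17, weight 14, w·C = 238
#116: finishes 38, weight 15, w·C = 570
#123: finishes 46, weight 6, w·C = 276
#130: finishes 65, weight 13, w·C = 845
#137: finishes 85, weight 16, w·C = 1360
#144: finishes 96, weight 10, w·C = 960
Sum = 10+238+570+276+845+1360+960 = 4259.

4259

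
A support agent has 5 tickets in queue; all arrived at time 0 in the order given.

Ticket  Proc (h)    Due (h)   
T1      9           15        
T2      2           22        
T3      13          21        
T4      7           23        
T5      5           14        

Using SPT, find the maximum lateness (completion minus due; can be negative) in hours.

SPT (increasing processing time): T2 T5 T4 T1 T3.
T2: 0→2, due 22, lateness -20
T5: 2→7, due 14, lateness -7
T4: 7→14, due 23, lateness -9
T1: 14→23, due 15, lateness 8
T3: 23→36, due 21, lateness 15
Maximum = 15.

15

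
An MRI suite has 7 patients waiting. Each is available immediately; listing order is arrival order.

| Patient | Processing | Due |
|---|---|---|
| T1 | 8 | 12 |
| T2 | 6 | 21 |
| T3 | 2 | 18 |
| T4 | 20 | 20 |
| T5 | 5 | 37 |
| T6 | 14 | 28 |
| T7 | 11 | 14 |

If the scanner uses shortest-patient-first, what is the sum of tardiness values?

91

SPT (increasing processing time): T3 T5 T2 T1 T7 T6 T4.
T3: 0→2, due 18, tardiness 0
T5: 2→7, due 37, tardiness 0
T2: 7→13, due 21, tardiness 0
T1: 13→21, due 12, tardiness 9
T7: 21→32, due 14, tardiness 18
T6: 32→46, due 28, tardiness 18
T4: 46→66, due 20, tardiness 46
Sum = 0+0+0+9+18+18+46 = 91.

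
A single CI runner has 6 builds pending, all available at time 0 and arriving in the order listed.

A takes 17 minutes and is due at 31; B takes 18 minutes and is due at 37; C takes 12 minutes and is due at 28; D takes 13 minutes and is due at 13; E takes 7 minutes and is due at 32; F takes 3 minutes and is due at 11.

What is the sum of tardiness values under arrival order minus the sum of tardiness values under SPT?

FIFO (arrival order): A B C D E F.
A: 0→17, due 31, tardiness 0
B: 17→35, due 37, tardiness 0
C: 35→47, due 28, tardiness 19
D: 47→60, due 13, tardiness 47
E: 60→67, due 32, tardiness 35
F: 67→70, due 11, tardiness 59
Sum = 0+0+19+47+35+59 = 160.
SPT (increasing processing time): F E C D A B.
F: 0→3, due 11, tardiness 0
E: 3→10, due 32, tardiness 0
C: 10→22, due 28, tardiness 0
D: 22→35, due 13, tardiness 22
A: 35→52, due 31, tardiness 21
B: 52→70, due 37, tardiness 33
Sum = 0+0+0+22+21+33 = 76.
Difference = 160 − 76 = 84.

84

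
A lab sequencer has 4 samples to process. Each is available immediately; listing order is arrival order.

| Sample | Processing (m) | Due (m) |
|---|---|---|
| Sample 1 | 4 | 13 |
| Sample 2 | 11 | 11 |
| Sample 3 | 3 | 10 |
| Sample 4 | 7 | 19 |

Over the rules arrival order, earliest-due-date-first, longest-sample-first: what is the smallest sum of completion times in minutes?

60

FIFO (arrival order): Sample 1 Sample 2 Sample 3 Sample 4.
Sample 1: 0→4
Sample 2: 4→15
Sample 3: 15→18
Sample 4: 18→25
Sum = 4+15+18+25 = 62.
EDD (increasing due date): Sample 3 Sample 2 Sample 1 Sample 4.
Sample 3: 0→3
Sample 2: 3→14
Sample 1: 14→18
Sample 4: 18→25
Sum = 3+14+18+25 = 60.
LPT (decreasing processing time): Sample 2 Sample 4 Sample 1 Sample 3.
Sample 2: 0→11
Sample 4: 11→18
Sample 1: 18→22
Sample 3: 22→25
Sum = 11+18+22+25 = 76.
FIFO 62, EDD 60, LPT 76 → minimum 60.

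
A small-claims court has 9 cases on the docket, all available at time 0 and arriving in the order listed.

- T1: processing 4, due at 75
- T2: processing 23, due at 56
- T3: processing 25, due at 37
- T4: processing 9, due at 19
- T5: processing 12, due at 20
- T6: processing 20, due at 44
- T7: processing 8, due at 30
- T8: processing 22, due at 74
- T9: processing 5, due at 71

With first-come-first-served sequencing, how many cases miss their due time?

FIFO (arrival order): T1 T2 T3 T4 T5 T6 T7 T8 T9.
T1: 0→4, due 75, tardiness 0
T2: 4→27, due 56, tardiness 0
T3: 27→52, due 37, tardiness 15
T4: 52→61, due 19, tardiness 42
T5: 61→73, due 20, tardiness 53
T6: 73→93, due 44, tardiness 49
T7: 93→101, due 30, tardiness 71
T8: 101→123, due 74, tardiness 49
T9: 123→128, due 71, tardiness 57
Late cases: 7.

7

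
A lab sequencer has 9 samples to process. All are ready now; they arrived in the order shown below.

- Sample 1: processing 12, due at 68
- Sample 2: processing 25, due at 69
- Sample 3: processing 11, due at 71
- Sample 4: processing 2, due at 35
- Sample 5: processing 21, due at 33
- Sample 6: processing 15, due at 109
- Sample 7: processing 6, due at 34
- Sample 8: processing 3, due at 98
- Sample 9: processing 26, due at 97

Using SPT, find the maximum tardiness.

SPT (increasing processing time): Sample 4 Sample 8 Sample 7 Sample 3 Sample 1 Sample 6 Sample 5 Sample 2 Sample 9.
Sample 4: 0→2, due 35, tardiness 0
Sample 8: 2→5, due 98, tardiness 0
Sample 7: 5→11, due 34, tardiness 0
Sample 3: 11→22, due 71, tardiness 0
Sample 1: 22→34, due 68, tardiness 0
Sample 6: 34→49, due 109, tardiness 0
Sample 5: 49→70, due 33, tardiness 37
Sample 2: 70→95, due 69, tardiness 26
Sample 9: 95→121, due 97, tardiness 24
Maximum = 37.

37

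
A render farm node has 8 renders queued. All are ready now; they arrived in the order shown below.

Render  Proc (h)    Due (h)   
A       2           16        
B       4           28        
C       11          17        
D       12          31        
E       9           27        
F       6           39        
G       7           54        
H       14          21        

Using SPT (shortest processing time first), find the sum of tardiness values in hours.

87

SPT (increasing processing time): A B F G E C D H.
A: 0→2, due 16, tardiness 0
B: 2→6, due 28, tardiness 0
F: 6→12, due 39, tardiness 0
G: 12→19, due 54, tardiness 0
E: 19→28, due 27, tardiness 1
C: 28→39, due 17, tardiness 22
D: 39→51, due 31, tardiness 20
H: 51→65, due 21, tardiness 44
Sum = 0+0+0+0+1+22+20+44 = 87.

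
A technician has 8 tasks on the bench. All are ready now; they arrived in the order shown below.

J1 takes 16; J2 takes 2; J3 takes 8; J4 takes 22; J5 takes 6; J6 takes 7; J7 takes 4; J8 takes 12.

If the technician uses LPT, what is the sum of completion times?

456

LPT (decreasing processing time): J4 J1 J8 J3 J6 J5 J7 J2.
J4: 0→22
J1: 22→38
J8: 38→50
J3: 50→58
J6: 58→65
J5: 65→71
J7: 71→75
J2: 75→77
Sum = 22+38+50+58+65+71+75+77 = 456.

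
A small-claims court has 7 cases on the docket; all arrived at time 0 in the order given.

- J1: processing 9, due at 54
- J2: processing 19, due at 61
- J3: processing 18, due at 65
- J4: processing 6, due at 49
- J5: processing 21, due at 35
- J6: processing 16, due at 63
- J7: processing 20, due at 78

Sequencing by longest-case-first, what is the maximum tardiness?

60

LPT (decreasing processing time): J5 J7 J2 J3 J6 J1 J4.
J5: 0→21, due 35, tardiness 0
J7: 21→41, due 78, tardiness 0
J2: 41→60, due 61, tardiness 0
J3: 60→78, due 65, tardiness 13
J6: 78→94, due 63, tardiness 31
J1: 94→103, due 54, tardiness 49
J4: 103→109, due 49, tardiness 60
Maximum = 60.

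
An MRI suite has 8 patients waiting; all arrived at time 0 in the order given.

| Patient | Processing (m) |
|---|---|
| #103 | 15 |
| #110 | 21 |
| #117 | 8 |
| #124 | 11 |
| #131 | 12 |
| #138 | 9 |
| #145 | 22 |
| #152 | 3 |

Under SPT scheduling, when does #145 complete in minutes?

101

SPT (increasing processing time): #152 #117 #138 #124 #131 #103 #110 #145.
#152: 0→3
#117: 3→11
#138: 11→20
#124: 20→31
#131: 31→43
#103: 43→58
#110: 58→79
#145: 79→101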